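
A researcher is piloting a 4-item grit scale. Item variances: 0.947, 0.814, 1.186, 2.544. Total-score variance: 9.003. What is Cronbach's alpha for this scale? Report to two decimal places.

Σσ²ᵢ = 0.947 + 0.814 + 1.186 + 2.544 = 5.491
α = (k/(k−1))·(1 − Σσ²ᵢ/Var(T)) = (4/3)·(1 − 5.491/9.003) = 0.52

Cronbach's alpha = 0.52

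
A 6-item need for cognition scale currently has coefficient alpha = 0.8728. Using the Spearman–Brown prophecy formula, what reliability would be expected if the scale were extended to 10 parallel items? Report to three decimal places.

Length factor m = 10/6 = 1.6667
α' = m·α / (1 + (m−1)·α)
   = 10/6 × 0.8728 / (1 + (10/6 − 1) × 0.8728)
   = 1.4547 / 1.5819 = 0.920

predicted reliability = 0.920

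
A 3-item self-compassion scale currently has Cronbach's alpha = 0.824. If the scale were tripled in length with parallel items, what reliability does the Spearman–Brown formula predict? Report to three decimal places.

Length factor m = 3
α' = m·α / (1 + (m−1)·α)
   = 3 × 0.824 / (1 + (3 − 1) × 0.824)
   = 2.4720 / 2.6480 = 0.934

predicted reliability = 0.934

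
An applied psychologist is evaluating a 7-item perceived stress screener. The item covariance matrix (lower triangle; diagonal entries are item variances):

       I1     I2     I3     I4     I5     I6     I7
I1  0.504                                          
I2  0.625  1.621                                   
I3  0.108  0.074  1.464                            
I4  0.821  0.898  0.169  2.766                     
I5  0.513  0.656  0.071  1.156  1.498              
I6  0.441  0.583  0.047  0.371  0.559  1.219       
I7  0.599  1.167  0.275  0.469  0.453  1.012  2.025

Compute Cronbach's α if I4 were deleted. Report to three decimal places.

Remaining items: I1, I2, I3, I5, I6, I7 (k = 6).
ΣVar(i) = 0.504 + 1.621 + 1.464 + 1.498 + 1.219 + 2.025 = 8.331
σ²_total = 8.331 + 2 × 7.183 = 22.697
α (item deleted) = (6/5)·(1 − 8.331/22.697) = 0.760

Cronbach's α = 0.760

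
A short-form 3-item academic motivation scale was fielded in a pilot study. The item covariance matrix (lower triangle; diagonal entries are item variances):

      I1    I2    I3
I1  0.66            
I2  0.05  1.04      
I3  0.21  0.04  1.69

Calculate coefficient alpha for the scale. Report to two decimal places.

ΣVar(i) = 0.66 + 1.04 + 1.69 = 3.39
Sum of off-diagonal covariances = 0.30
σ²_total = 3.39 + 2 × 0.30 = 3.99
α = (k/(k−1))·(1 − ΣVar(i)/σ²_total) = (3/2)·(1 − 3.39/3.99) = 0.23

coefficient alpha = 0.23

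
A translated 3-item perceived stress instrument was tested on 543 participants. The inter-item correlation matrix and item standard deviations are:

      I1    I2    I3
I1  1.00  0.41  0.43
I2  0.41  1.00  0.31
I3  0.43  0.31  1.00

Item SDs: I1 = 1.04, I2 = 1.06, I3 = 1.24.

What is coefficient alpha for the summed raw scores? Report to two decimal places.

coefficient alpha = 0.65

Σσ²ᵢ = 1.04² + 1.06² + 1.24² = 3.7428
Covariances σ_ij = r_ij · s_i · s_j:
  σ(I1,I2) = 0.41 × 1.04 × 1.06 = 0.4520
  σ(I1,I3) = 0.43 × 1.04 × 1.24 = 0.5545
  σ(I2,I3) = 0.31 × 1.06 × 1.24 = 0.4075
σ²_T = Σσ²ᵢ + 2·Σσ_ij = 3.7428 + 2 × 1.4140 = 6.5708
α = (3/2)·(1 − 3.7428/6.5708) = 0.65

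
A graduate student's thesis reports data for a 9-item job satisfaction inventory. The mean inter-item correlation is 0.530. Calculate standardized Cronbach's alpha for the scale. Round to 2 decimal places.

standardized Cronbach's alpha = 0.91

Standardized α = k·r̄ / (1 + (k−1)·r̄) = 9 × 0.530 / (1 + 8 × 0.530)
  = 4.7700 / 5.2400 = 0.91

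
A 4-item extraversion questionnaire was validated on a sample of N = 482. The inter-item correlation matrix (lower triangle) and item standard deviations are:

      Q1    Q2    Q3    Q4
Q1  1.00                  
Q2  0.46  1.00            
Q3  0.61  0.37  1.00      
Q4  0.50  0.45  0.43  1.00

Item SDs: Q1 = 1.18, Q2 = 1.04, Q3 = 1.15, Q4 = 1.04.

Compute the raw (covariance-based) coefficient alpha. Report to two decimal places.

α = 0.78

Σσ²ᵢ = 1.18² + 1.04² + 1.15² + 1.04² = 4.8781
Covariances σ_ij = r_ij · s_i · s_j:
  σ(Q1,Q2) = 0.46 × 1.18 × 1.04 = 0.5645
  σ(Q1,Q3) = 0.61 × 1.18 × 1.15 = 0.8278
  σ(Q1,Q4) = 0.50 × 1.18 × 1.04 = 0.6136
  σ(Q2,Q3) = 0.37 × 1.04 × 1.15 = 0.4425
  σ(Q2,Q4) = 0.45 × 1.04 × 1.04 = 0.4867
  σ(Q3,Q4) = 0.43 × 1.15 × 1.04 = 0.5143
σ²_T = Σσ²ᵢ + 2·Σσ_ij = 4.8781 + 2 × 3.4494 = 11.7769
α = (4/3)·(1 − 4.8781/11.7769) = 0.78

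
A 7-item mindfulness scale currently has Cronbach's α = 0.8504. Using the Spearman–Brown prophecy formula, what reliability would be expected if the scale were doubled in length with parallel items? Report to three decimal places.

predicted reliability = 0.919

Length factor m = 2
α' = m·α / (1 + (m−1)·α)
   = 2 × 0.8504 / (1 + (2 − 1) × 0.8504)
   = 1.7008 / 1.8504 = 0.919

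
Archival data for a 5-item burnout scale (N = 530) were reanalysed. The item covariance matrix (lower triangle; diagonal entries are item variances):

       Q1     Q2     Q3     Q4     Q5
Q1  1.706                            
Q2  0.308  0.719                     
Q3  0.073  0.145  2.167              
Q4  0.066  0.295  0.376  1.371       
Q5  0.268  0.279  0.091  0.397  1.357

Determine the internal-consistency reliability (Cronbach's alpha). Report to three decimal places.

α = 0.482

sum of item variances = 1.706 + 0.719 + 2.167 + 1.371 + 1.357 = 7.320
Sum of the distinct covariances = 2.298
σ²_total = 7.320 + 2 × 2.298 = 11.916
α = (k/(k−1))·(1 − sum of item variances/σ²_total) = (5/4)·(1 − 7.320/11.916) = 0.482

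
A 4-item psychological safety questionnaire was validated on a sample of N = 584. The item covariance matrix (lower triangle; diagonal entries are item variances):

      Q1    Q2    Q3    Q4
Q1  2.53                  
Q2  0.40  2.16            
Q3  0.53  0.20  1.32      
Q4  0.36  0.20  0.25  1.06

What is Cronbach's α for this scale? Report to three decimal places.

Cronbach's α = 0.472

ΣVar(i) = 2.53 + 2.16 + 1.32 + 1.06 = 7.07
Σ_{i<j} σ_ij = 1.94
total variance = 7.07 + 2 × 1.94 = 10.95
α = (k/(k−1))·(1 − ΣVar(i)/total variance) = (4/3)·(1 − 7.07/10.95) = 0.472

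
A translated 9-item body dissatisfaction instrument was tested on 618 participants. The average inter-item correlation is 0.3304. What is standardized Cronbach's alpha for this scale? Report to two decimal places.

standardized Cronbach's alpha = 0.82

Standardized α = k·r̄ / (1 + (k−1)·r̄) = 9 × 0.3304 / (1 + 8 × 0.3304)
  = 2.9736 / 3.6432 = 0.82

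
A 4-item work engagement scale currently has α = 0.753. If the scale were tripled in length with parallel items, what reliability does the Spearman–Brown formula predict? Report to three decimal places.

predicted reliability = 0.901

Length factor m = 3
α' = m·α / (1 + (m−1)·α)
   = 3 × 0.753 / (1 + (3 − 1) × 0.753)
   = 2.2590 / 2.5060 = 0.901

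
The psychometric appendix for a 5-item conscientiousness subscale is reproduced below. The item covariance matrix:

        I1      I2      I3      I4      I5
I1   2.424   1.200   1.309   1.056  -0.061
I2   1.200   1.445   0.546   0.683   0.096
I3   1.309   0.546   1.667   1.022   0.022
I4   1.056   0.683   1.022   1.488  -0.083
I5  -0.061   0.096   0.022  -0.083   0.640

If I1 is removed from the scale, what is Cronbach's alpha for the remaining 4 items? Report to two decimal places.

Remaining items: I2, I3, I4, I5 (k = 4).
ΣVar(i) = 1.445 + 1.667 + 1.488 + 0.640 = 5.240
Var(T) = 5.240 + 2 × 2.286 = 9.812
α (item deleted) = (4/3)·(1 − 5.240/9.812) = 0.62

α = 0.62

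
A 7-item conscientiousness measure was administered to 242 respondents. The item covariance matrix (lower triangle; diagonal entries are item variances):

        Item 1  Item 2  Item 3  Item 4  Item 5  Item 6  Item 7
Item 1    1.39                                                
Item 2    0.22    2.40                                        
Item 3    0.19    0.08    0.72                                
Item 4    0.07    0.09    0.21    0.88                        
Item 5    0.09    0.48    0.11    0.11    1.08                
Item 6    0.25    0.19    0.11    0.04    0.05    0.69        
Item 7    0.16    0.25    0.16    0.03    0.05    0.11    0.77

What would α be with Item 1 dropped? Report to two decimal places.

Remaining items: Item 2, Item 3, Item 4, Item 5, Item 6, Item 7 (k = 6).
ΣVar(i) = 2.40 + 0.72 + 0.88 + 1.08 + 0.69 + 0.77 = 6.54
Var(T) = 6.54 + 2 × 2.07 = 10.68
α (item deleted) = (6/5)·(1 − 6.54/10.68) = 0.47

α = 0.47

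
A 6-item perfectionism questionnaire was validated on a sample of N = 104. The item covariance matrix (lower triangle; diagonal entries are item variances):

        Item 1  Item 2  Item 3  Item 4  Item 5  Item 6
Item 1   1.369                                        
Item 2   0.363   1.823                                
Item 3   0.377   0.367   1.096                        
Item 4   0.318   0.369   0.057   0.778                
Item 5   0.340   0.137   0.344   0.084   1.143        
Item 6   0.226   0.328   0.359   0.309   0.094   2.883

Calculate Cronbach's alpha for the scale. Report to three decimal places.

Cronbach's alpha = 0.567

ΣVar(i) = 1.369 + 1.823 + 1.096 + 0.778 + 1.143 + 2.883 = 9.092
Sum of the distinct covariances = 4.072
σ²_T = 9.092 + 2 × 4.072 = 17.236
α = (k/(k−1))·(1 − ΣVar(i)/σ²_T) = (6/5)·(1 − 9.092/17.236) = 0.567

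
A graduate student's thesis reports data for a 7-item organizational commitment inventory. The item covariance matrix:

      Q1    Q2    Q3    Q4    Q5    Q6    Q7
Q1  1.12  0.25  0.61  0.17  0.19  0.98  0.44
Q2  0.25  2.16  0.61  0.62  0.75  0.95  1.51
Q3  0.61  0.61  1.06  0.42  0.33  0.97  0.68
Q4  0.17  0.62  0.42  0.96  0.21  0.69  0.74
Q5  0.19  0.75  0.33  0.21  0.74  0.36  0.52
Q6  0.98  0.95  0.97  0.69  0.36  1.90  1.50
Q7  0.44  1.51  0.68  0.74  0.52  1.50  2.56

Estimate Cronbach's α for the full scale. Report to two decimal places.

α = 0.84

Σσ²ᵢ = 1.12 + 2.16 + 1.06 + 0.96 + 0.74 + 1.90 + 2.56 = 10.50
Sum of the distinct covariances = 13.50
Var(T) = 10.50 + 2 × 13.50 = 37.50
α = (k/(k−1))·(1 − Σσ²ᵢ/Var(T)) = (7/6)·(1 − 10.50/37.50) = 0.84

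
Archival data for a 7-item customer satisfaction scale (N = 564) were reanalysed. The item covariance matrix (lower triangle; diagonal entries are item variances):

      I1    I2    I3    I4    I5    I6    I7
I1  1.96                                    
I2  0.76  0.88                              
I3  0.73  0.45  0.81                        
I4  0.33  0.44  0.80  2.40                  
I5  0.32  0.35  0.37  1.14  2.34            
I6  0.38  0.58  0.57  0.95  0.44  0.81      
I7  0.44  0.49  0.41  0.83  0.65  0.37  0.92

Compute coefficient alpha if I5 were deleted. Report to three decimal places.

Remaining items: I1, I2, I3, I4, I6, I7 (k = 6).
sum of item variances = 1.96 + 0.88 + 0.81 + 2.40 + 0.81 + 0.92 = 7.78
total variance = 7.78 + 2 × 8.53 = 24.84
α (item deleted) = (6/5)·(1 − 7.78/24.84) = 0.824

α = 0.824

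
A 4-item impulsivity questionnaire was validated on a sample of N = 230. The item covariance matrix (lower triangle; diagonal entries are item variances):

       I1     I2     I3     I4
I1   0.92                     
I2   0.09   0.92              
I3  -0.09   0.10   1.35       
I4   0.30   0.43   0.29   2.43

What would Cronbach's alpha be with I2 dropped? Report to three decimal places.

Remaining items: I1, I3, I4 (k = 3).
Σσ²ᵢ = 0.92 + 1.35 + 2.43 = 4.70
σ²_T = 4.70 + 2 × 0.50 = 5.70
α (item deleted) = (3/2)·(1 − 4.70/5.70) = 0.263

Cronbach's alpha = 0.263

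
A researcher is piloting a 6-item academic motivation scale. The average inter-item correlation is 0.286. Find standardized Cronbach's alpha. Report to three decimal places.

α = 0.706

Standardized α = k·r̄ / (1 + (k−1)·r̄) = 6 × 0.286 / (1 + 5 × 0.286)
  = 1.7160 / 2.4300 = 0.706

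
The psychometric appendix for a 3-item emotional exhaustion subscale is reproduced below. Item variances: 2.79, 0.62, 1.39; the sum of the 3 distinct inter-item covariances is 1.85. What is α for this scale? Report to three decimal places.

α = 0.653

sum of item variances = 2.79 + 0.62 + 1.39 = 4.80
Sum of distinct covariances = 1.85
σ²_T = sum of item variances + 2·Σcov = 4.80 + 2 × 1.85 = 8.50
α = (3/2)·(1 − 4.80/8.50) = 0.653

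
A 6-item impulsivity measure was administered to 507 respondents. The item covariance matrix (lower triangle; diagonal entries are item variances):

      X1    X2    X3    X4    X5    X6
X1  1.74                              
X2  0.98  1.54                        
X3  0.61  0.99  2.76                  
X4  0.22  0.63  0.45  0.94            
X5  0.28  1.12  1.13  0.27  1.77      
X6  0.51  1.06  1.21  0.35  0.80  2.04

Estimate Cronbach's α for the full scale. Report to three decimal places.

Cronbach's α = 0.796

Σσ²ᵢ = 1.74 + 1.54 + 2.76 + 0.94 + 1.77 + 2.04 = 10.79
Sum of the distinct covariances = 10.61
σ²_total = 10.79 + 2 × 10.61 = 32.01
α = (k/(k−1))·(1 − Σσ²ᵢ/σ²_total) = (6/5)·(1 − 10.79/32.01) = 0.796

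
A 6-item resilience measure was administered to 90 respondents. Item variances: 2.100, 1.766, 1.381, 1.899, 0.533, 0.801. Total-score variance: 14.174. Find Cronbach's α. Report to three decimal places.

α = 0.482

Σσ²ᵢ = 2.100 + 1.766 + 1.381 + 1.899 + 0.533 + 0.801 = 8.480
α = (k/(k−1))·(1 − Σσ²ᵢ/Var(T)) = (6/5)·(1 − 8.480/14.174) = 0.482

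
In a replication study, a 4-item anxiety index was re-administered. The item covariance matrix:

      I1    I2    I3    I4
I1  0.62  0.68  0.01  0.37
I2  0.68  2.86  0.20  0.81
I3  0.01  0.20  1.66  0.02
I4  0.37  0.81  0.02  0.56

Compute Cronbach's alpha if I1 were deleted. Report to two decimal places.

Cronbach's alpha = 0.43

Remaining items: I2, I3, I4 (k = 3).
sum of item variances = 2.86 + 1.66 + 0.56 = 5.08
total variance = 5.08 + 2 × 1.03 = 7.14
α (item deleted) = (3/2)·(1 − 5.08/7.14) = 0.43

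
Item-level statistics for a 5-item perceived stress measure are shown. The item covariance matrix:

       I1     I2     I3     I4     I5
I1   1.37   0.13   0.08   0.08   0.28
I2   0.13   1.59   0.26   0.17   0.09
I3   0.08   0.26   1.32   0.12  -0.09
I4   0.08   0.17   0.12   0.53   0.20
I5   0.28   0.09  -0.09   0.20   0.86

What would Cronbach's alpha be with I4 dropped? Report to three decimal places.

Cronbach's alpha = 0.301

Remaining items: I1, I2, I3, I5 (k = 4).
sum of item variances = 1.37 + 1.59 + 1.32 + 0.86 = 5.14
σ²_T = 5.14 + 2 × 0.75 = 6.64
α (item deleted) = (4/3)·(1 − 5.14/6.64) = 0.301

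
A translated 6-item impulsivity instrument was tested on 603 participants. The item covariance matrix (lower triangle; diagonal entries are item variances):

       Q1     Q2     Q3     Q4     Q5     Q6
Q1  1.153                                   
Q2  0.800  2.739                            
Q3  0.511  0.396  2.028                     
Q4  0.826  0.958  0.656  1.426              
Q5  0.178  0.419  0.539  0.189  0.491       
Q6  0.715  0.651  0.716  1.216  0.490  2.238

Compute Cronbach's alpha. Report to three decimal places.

Σσ²ᵢ = 1.153 + 2.739 + 2.028 + 1.426 + 0.491 + 2.238 = 10.075
Sum of the distinct covariances = 9.260
σ²_T = 10.075 + 2 × 9.260 = 28.595
α = (k/(k−1))·(1 − Σσ²ᵢ/σ²_T) = (6/5)·(1 − 10.075/28.595) = 0.777

α = 0.777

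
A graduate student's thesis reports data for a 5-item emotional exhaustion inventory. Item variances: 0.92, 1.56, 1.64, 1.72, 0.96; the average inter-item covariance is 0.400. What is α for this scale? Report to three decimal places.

α = 0.676

ΣVar(i) = 0.92 + 1.56 + 1.64 + 1.72 + 0.96 = 6.80
Sum of the 10 distinct covariances = 10 × 0.400 = 4.000
σ²_T = ΣVar(i) + 2·Σcov = 6.80 + 2 × 4.000 = 14.800
α = (5/4)·(1 − 6.80/14.800) = 0.676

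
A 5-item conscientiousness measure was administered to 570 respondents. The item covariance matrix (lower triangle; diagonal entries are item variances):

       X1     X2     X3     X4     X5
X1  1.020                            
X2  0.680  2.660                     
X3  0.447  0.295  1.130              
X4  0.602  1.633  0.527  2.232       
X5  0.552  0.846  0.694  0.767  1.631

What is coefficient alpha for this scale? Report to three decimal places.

coefficient alpha = 0.774

Σσ²ᵢ = 1.020 + 2.660 + 1.130 + 2.232 + 1.631 = 8.673
Sum of off-diagonal covariances = 7.043
total variance = 8.673 + 2 × 7.043 = 22.759
α = (k/(k−1))·(1 − Σσ²ᵢ/total variance) = (5/4)·(1 − 8.673/22.759) = 0.774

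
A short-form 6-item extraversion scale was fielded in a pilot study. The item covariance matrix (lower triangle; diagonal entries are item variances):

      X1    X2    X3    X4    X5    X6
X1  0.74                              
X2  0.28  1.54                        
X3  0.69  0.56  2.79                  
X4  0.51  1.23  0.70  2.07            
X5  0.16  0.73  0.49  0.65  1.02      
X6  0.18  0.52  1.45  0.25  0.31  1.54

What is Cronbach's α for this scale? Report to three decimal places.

α = 0.771

Σσᵢ² = 0.74 + 1.54 + 2.79 + 2.07 + 1.02 + 1.54 = 9.70
Sum of the distinct covariances = 8.71
σ²_T = 9.70 + 2 × 8.71 = 27.12
α = (k/(k−1))·(1 − Σσᵢ²/σ²_T) = (6/5)·(1 − 9.70/27.12) = 0.771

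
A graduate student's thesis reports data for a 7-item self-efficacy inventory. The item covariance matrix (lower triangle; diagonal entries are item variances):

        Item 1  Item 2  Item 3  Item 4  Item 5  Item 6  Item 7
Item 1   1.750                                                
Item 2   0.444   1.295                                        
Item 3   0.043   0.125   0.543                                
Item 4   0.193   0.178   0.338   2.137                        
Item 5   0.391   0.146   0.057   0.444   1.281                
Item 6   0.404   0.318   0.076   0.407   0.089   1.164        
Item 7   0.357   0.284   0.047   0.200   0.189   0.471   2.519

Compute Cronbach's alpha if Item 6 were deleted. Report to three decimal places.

Cronbach's alpha = 0.503

Remaining items: Item 1, Item 2, Item 3, Item 4, Item 5, Item 7 (k = 6).
Σσ²ᵢ = 1.750 + 1.295 + 0.543 + 2.137 + 1.281 + 2.519 = 9.525
total variance = 9.525 + 2 × 3.436 = 16.397
α (item deleted) = (6/5)·(1 − 9.525/16.397) = 0.503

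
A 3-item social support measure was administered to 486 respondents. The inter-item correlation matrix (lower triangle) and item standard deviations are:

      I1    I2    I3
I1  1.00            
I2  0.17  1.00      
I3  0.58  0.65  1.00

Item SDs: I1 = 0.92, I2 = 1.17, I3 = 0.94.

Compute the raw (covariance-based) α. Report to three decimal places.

Σσ²ᵢ = 0.92² + 1.17² + 0.94² = 3.0989
Covariances σ_ij = r_ij · s_i · s_j:
  σ(I1,I2) = 0.17 × 0.92 × 1.17 = 0.1830
  σ(I1,I3) = 0.58 × 0.92 × 0.94 = 0.5016
  σ(I2,I3) = 0.65 × 1.17 × 0.94 = 0.7149
σ²_T = Σσ²ᵢ + 2·Σσ_ij = 3.0989 + 2 × 1.3995 = 5.8979
α = (3/2)·(1 − 3.0989/5.8979) = 0.712

α = 0.712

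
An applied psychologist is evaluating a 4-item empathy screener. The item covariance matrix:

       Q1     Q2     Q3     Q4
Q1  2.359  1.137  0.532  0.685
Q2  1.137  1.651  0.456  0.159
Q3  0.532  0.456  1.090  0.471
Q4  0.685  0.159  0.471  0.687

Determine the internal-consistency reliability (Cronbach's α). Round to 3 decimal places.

Cronbach's α = 0.724

sum of item variances = 2.359 + 1.651 + 1.090 + 0.687 = 5.787
Sum of the distinct covariances = 3.440
σ²_total = 5.787 + 2 × 3.440 = 12.667
α = (k/(k−1))·(1 − sum of item variances/σ²_total) = (4/3)·(1 − 5.787/12.667) = 0.724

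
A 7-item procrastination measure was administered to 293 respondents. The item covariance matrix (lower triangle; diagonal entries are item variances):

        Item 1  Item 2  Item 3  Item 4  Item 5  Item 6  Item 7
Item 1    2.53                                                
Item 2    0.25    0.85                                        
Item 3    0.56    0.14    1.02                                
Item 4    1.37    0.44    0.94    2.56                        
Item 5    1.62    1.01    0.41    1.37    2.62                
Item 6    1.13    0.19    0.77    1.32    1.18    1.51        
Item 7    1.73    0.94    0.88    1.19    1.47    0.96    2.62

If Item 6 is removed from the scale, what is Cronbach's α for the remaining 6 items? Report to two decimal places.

Cronbach's α = 0.84

Remaining items: Item 1, Item 2, Item 3, Item 4, Item 5, Item 7 (k = 6).
ΣVar(i) = 2.53 + 0.85 + 1.02 + 2.56 + 2.62 + 2.62 = 12.20
Var(T) = 12.20 + 2 × 14.32 = 40.84
α (item deleted) = (6/5)·(1 − 12.20/40.84) = 0.84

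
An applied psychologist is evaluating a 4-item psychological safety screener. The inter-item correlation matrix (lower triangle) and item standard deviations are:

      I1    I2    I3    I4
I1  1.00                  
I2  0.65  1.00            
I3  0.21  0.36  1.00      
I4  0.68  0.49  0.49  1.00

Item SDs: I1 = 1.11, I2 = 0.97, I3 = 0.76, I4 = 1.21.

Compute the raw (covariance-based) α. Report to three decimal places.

Σσ²ᵢ = 1.11² + 0.97² + 0.76² + 1.21² = 4.2147
Covariances σ_ij = r_ij · s_i · s_j:
  σ(I1,I2) = 0.65 × 1.11 × 0.97 = 0.6999
  σ(I1,I3) = 0.21 × 1.11 × 0.76 = 0.1772
  σ(I1,I4) = 0.68 × 1.11 × 1.21 = 0.9133
  σ(I2,I3) = 0.36 × 0.97 × 0.76 = 0.2654
  σ(I2,I4) = 0.49 × 0.97 × 1.21 = 0.5751
  σ(I3,I4) = 0.49 × 0.76 × 1.21 = 0.4506
σ²_T = Σσ²ᵢ + 2·Σσ_ij = 4.2147 + 2 × 3.0815 = 10.3777
α = (4/3)·(1 − 4.2147/10.3777) = 0.792

α = 0.792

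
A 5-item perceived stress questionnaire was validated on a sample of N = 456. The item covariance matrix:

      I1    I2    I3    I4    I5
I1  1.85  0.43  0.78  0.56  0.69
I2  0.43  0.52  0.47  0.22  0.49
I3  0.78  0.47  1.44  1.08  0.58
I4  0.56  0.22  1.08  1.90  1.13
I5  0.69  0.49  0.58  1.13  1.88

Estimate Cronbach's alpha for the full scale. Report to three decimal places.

Σσ²ᵢ = 1.85 + 0.52 + 1.44 + 1.90 + 1.88 = 7.59
Sum of the distinct covariances = 6.43
total variance = 7.59 + 2 × 6.43 = 20.45
α = (k/(k−1))·(1 − Σσ²ᵢ/total variance) = (5/4)·(1 − 7.59/20.45) = 0.786

α = 0.786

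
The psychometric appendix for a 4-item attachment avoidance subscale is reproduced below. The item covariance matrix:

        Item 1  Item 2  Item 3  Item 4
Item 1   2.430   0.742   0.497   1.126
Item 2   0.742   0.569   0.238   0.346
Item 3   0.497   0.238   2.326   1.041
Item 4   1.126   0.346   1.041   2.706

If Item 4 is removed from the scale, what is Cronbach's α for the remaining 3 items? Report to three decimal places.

α = 0.535

Remaining items: Item 1, Item 2, Item 3 (k = 3).
ΣVar(i) = 2.430 + 0.569 + 2.326 = 5.325
σ²_T = 5.325 + 2 × 1.477 = 8.279
α (item deleted) = (3/2)·(1 − 5.325/8.279) = 0.535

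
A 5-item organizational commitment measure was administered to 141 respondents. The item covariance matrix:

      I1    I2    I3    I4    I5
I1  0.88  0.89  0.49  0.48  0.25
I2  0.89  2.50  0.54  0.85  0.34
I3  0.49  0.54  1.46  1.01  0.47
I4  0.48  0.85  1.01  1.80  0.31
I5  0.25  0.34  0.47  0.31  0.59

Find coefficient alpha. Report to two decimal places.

sum of item variances = 0.88 + 2.50 + 1.46 + 1.80 + 0.59 = 7.23
Σ_{i<j} σ_ij = 5.63
total variance = 7.23 + 2 × 5.63 = 18.49
α = (k/(k−1))·(1 − sum of item variances/total variance) = (5/4)·(1 − 7.23/18.49) = 0.76

α = 0.76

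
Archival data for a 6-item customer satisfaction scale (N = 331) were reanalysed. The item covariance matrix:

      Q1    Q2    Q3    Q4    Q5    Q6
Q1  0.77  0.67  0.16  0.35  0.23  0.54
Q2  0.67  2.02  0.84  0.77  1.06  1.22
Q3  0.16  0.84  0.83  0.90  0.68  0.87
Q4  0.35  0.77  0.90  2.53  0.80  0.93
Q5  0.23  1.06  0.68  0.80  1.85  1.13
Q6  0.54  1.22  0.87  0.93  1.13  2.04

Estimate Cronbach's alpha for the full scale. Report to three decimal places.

ΣVar(i) = 0.77 + 2.02 + 0.83 + 2.53 + 1.85 + 2.04 = 10.04
Σ_{i<j} σ_ij = 11.15
σ²_total = 10.04 + 2 × 11.15 = 32.34
α = (k/(k−1))·(1 − ΣVar(i)/σ²_total) = (6/5)·(1 − 10.04/32.34) = 0.827

Cronbach's alpha = 0.827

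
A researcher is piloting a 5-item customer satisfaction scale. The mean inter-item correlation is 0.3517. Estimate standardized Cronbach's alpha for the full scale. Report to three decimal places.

Standardized α = k·r̄ / (1 + (k−1)·r̄) = 5 × 0.3517 / (1 + 4 × 0.3517)
  = 1.7585 / 2.4068 = 0.731

α = 0.731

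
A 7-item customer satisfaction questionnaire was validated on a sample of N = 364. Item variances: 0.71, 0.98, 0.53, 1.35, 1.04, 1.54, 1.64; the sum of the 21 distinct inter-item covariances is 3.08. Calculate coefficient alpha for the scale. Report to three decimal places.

ΣVar(i) = 0.71 + 0.98 + 0.53 + 1.35 + 1.04 + 1.54 + 1.64 = 7.79
Sum of distinct covariances = 3.08
total variance = ΣVar(i) + 2·Σcov = 7.79 + 2 × 3.08 = 13.95
α = (7/6)·(1 − 7.79/13.95) = 0.515

α = 0.515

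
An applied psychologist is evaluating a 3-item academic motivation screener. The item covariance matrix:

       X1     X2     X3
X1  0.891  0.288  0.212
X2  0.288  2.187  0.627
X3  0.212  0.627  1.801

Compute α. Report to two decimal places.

α = 0.47

ΣVar(i) = 0.891 + 2.187 + 1.801 = 4.879
Sum of off-diagonal covariances = 1.127
σ²_T = 4.879 + 2 × 1.127 = 7.133
α = (k/(k−1))·(1 − ΣVar(i)/σ²_T) = (3/2)·(1 − 4.879/7.133) = 0.47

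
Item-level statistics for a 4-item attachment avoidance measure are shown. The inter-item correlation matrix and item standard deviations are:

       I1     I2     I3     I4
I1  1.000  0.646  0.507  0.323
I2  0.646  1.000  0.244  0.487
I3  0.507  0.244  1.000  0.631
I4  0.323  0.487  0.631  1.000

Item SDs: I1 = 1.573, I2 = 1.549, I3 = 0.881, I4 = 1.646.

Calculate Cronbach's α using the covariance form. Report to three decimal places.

α = 0.764

Σσ²ᵢ = 1.573² + 1.549² + 0.881² + 1.646² = 8.3592
Covariances σ_ij = r_ij · s_i · s_j:
  σ(I1,I2) = 0.646 × 1.573 × 1.549 = 1.5740
  σ(I1,I3) = 0.507 × 1.573 × 0.881 = 0.7026
  σ(I1,I4) = 0.323 × 1.573 × 1.646 = 0.8363
  σ(I2,I3) = 0.244 × 1.549 × 0.881 = 0.3330
  σ(I2,I4) = 0.487 × 1.549 × 1.646 = 1.2417
  σ(I3,I4) = 0.631 × 0.881 × 1.646 = 0.9150
σ²_T = Σσ²ᵢ + 2·Σσ_ij = 8.3592 + 2 × 5.6026 = 19.5644
α = (4/3)·(1 − 8.3592/19.5644) = 0.764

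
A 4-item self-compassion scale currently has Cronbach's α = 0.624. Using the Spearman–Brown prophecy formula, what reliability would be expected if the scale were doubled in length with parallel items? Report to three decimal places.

Length factor m = 2
α' = m·α / (1 + (m−1)·α)
   = 2 × 0.624 / (1 + (2 − 1) × 0.624)
   = 1.2480 / 1.6240 = 0.768

predicted reliability = 0.768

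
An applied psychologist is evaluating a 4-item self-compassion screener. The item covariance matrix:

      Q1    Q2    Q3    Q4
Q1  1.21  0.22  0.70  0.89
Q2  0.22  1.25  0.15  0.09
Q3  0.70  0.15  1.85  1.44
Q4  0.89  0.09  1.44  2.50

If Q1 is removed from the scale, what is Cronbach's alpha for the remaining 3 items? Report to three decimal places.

α = 0.563

Remaining items: Q2, Q3, Q4 (k = 3).
ΣVar(i) = 1.25 + 1.85 + 2.50 = 5.60
total variance = 5.60 + 2 × 1.68 = 8.96
α (item deleted) = (3/2)·(1 − 5.60/8.96) = 0.563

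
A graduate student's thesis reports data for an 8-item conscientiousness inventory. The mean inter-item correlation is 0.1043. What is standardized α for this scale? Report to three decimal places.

Standardized α = k·r̄ / (1 + (k−1)·r̄) = 8 × 0.1043 / (1 + 7 × 0.1043)
  = 0.8344 / 1.7301 = 0.482

α = 0.482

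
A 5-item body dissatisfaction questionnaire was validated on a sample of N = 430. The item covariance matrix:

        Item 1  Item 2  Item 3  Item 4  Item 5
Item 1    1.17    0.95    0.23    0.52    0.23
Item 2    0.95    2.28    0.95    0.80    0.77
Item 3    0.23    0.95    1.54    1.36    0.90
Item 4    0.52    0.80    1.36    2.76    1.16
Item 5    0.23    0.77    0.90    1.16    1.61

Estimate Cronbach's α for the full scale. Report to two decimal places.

α = 0.78

Σσ²ᵢ = 1.17 + 2.28 + 1.54 + 2.76 + 1.61 = 9.36
Sum of off-diagonal covariances = 7.87
σ²_T = 9.36 + 2 × 7.87 = 25.10
α = (k/(k−1))·(1 − Σσ²ᵢ/σ²_T) = (5/4)·(1 − 9.36/25.10) = 0.78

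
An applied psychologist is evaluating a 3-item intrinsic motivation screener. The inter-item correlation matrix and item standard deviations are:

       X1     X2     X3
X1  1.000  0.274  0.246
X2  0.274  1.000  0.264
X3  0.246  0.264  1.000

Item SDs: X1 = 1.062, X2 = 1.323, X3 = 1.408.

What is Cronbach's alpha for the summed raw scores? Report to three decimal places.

Σσ²ᵢ = 1.062² + 1.323² + 1.408² = 4.8606
Covariances σ_ij = r_ij · s_i · s_j:
  σ(X1,X2) = 0.274 × 1.062 × 1.323 = 0.3850
  σ(X1,X3) = 0.246 × 1.062 × 1.408 = 0.3678
  σ(X2,X3) = 0.264 × 1.323 × 1.408 = 0.4918
σ²_T = Σσ²ᵢ + 2·Σσ_ij = 4.8606 + 2 × 1.2446 = 7.3498
α = (3/2)·(1 − 4.8606/7.3498) = 0.508

α = 0.508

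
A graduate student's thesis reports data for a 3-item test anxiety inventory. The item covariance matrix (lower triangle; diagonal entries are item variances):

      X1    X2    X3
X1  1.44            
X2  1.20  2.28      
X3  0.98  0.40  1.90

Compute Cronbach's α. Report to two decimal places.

ΣVar(i) = 1.44 + 2.28 + 1.90 = 5.62
Sum of the distinct covariances = 2.58
total variance = 5.62 + 2 × 2.58 = 10.78
α = (k/(k−1))·(1 − ΣVar(i)/total variance) = (3/2)·(1 − 5.62/10.78) = 0.72

α = 0.72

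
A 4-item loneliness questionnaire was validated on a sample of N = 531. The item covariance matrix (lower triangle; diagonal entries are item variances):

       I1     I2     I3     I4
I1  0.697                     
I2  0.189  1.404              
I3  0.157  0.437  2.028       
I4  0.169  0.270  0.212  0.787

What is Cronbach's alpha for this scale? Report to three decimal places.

Cronbach's alpha = 0.491

Σσ²ᵢ = 0.697 + 1.404 + 2.028 + 0.787 = 4.916
Sum of off-diagonal covariances = 1.434
total variance = 4.916 + 2 × 1.434 = 7.784
α = (k/(k−1))·(1 − Σσ²ᵢ/total variance) = (4/3)·(1 − 4.916/7.784) = 0.491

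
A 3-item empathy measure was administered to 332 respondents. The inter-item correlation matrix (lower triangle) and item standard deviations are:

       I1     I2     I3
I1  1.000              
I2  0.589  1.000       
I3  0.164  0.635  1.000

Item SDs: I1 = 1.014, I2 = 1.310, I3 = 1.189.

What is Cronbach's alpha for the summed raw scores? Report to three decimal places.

Σσ²ᵢ = 1.014² + 1.310² + 1.189² = 4.1580
Covariances σ_ij = r_ij · s_i · s_j:
  σ(I1,I2) = 0.589 × 1.014 × 1.310 = 0.7824
  σ(I1,I3) = 0.164 × 1.014 × 1.189 = 0.1977
  σ(I2,I3) = 0.635 × 1.310 × 1.189 = 0.9891
σ²_T = Σσ²ᵢ + 2·Σσ_ij = 4.1580 + 2 × 1.9692 = 8.0964
α = (3/2)·(1 − 4.1580/8.0964) = 0.730

α = 0.730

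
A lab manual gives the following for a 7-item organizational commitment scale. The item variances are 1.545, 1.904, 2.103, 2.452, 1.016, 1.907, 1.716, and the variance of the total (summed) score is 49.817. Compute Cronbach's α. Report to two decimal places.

Cronbach's α = 0.87

ΣVar(i) = 1.545 + 1.904 + 2.103 + 2.452 + 1.016 + 1.907 + 1.716 = 12.643
α = (k/(k−1))·(1 − ΣVar(i)/Var(T)) = (7/6)·(1 − 12.643/49.817) = 0.87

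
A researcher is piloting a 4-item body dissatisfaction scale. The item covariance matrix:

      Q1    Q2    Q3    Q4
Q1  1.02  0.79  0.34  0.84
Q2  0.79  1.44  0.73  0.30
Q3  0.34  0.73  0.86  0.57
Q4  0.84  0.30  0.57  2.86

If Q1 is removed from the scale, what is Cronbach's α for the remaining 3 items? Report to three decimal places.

Cronbach's α = 0.574

Remaining items: Q2, Q3, Q4 (k = 3).
sum of item variances = 1.44 + 0.86 + 2.86 = 5.16
total variance = 5.16 + 2 × 1.60 = 8.36
α (item deleted) = (3/2)·(1 − 5.16/8.36) = 0.574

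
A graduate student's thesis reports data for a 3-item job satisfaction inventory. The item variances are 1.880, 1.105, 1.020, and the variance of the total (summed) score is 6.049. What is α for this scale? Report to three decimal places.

α = 0.507

ΣVar(i) = 1.880 + 1.105 + 1.020 = 4.005
α = (k/(k−1))·(1 − ΣVar(i)/Var(T)) = (3/2)·(1 − 4.005/6.049) = 0.507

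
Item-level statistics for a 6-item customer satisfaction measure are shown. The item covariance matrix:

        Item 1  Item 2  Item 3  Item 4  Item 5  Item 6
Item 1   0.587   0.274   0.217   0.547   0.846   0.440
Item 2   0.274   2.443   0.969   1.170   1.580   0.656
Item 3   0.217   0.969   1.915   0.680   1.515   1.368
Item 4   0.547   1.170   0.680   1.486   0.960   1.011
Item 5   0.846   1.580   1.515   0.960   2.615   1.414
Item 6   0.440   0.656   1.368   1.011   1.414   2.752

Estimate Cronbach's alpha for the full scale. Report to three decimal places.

Σσ²ᵢ = 0.587 + 2.443 + 1.915 + 1.486 + 2.615 + 2.752 = 11.798
Sum of the distinct covariances = 13.647
total variance = 11.798 + 2 × 13.647 = 39.092
α = (k/(k−1))·(1 − Σσ²ᵢ/total variance) = (6/5)·(1 − 11.798/39.092) = 0.838

Cronbach's alpha = 0.838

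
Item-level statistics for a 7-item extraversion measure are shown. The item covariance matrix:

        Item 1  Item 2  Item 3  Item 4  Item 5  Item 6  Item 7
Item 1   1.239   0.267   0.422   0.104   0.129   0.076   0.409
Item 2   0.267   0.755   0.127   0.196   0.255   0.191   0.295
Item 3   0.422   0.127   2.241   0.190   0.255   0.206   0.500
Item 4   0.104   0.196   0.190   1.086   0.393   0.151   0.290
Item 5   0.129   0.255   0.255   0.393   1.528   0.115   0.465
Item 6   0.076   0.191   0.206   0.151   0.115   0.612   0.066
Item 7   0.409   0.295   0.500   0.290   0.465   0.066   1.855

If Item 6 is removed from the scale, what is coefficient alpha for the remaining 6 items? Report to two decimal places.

Remaining items: Item 1, Item 2, Item 3, Item 4, Item 5, Item 7 (k = 6).
Σσᵢ² = 1.239 + 0.755 + 2.241 + 1.086 + 1.528 + 1.855 = 8.704
σ²_total = 8.704 + 2 × 4.297 = 17.298
α (item deleted) = (6/5)·(1 − 8.704/17.298) = 0.60

coefficient alpha = 0.60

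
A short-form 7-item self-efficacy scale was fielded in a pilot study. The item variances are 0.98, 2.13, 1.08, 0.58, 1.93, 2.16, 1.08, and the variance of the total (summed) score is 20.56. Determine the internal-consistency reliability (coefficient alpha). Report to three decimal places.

sum of item variances = 0.98 + 2.13 + 1.08 + 0.58 + 1.93 + 2.16 + 1.08 = 9.94
α = (k/(k−1))·(1 − sum of item variances/total variance) = (7/6)·(1 − 9.94/20.56) = 0.603

coefficient alpha = 0.603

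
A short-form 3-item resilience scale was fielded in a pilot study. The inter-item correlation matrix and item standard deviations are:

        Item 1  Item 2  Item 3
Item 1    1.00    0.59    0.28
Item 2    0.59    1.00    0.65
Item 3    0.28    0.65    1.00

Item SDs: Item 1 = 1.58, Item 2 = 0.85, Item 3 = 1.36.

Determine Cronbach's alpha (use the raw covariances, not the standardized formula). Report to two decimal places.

α = 0.69

Σσ²ᵢ = 1.58² + 0.85² + 1.36² = 5.0685
Covariances σ_ij = r_ij · s_i · s_j:
  σ(Item 1,Item 2) = 0.59 × 1.58 × 0.85 = 0.7924
  σ(Item 1,Item 3) = 0.28 × 1.58 × 1.36 = 0.6017
  σ(Item 2,Item 3) = 0.65 × 0.85 × 1.36 = 0.7514
σ²_T = Σσ²ᵢ + 2·Σσ_ij = 5.0685 + 2 × 2.1455 = 9.3595
α = (3/2)·(1 − 5.0685/9.3595) = 0.69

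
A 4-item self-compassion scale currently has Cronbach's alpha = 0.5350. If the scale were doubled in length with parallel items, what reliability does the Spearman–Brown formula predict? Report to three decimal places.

Length factor m = 2
α' = m·α / (1 + (m−1)·α)
   = 2 × 0.5350 / (1 + (2 − 1) × 0.5350)
   = 1.0700 / 1.5350 = 0.697

predicted reliability = 0.697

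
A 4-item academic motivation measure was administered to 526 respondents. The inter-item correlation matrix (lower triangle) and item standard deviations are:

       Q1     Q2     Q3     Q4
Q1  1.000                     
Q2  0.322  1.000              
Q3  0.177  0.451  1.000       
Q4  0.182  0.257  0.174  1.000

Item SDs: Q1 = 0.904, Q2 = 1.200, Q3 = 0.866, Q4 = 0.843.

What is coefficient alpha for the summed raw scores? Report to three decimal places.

coefficient alpha = 0.592

Σσ²ᵢ = 0.904² + 1.200² + 0.866² + 0.843² = 3.7178
Covariances σ_ij = r_ij · s_i · s_j:
  σ(Q1,Q2) = 0.322 × 0.904 × 1.200 = 0.3493
  σ(Q1,Q3) = 0.177 × 0.904 × 0.866 = 0.1386
  σ(Q1,Q4) = 0.182 × 0.904 × 0.843 = 0.1387
  σ(Q2,Q3) = 0.451 × 1.200 × 0.866 = 0.4687
  σ(Q2,Q4) = 0.257 × 1.200 × 0.843 = 0.2600
  σ(Q3,Q4) = 0.174 × 0.866 × 0.843 = 0.1270
σ²_T = Σσ²ᵢ + 2·Σσ_ij = 3.7178 + 2 × 1.4823 = 6.6824
α = (4/3)·(1 − 3.7178/6.6824) = 0.592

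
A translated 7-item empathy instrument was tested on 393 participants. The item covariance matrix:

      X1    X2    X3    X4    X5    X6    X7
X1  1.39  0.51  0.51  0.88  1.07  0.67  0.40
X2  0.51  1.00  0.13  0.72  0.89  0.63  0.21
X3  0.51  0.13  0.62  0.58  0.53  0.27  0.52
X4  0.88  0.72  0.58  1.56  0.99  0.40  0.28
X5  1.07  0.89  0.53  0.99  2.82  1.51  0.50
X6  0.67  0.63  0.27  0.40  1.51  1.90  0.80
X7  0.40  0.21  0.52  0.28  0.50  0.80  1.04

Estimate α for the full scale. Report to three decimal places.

Σσ²ᵢ = 1.39 + 1.00 + 0.62 + 1.56 + 2.82 + 1.90 + 1.04 = 10.33
Σ_{i<j} σ_ij = 13.00
total variance = 10.33 + 2 × 13.00 = 36.33
α = (k/(k−1))·(1 − Σσ²ᵢ/total variance) = (7/6)·(1 − 10.33/36.33) = 0.835

α = 0.835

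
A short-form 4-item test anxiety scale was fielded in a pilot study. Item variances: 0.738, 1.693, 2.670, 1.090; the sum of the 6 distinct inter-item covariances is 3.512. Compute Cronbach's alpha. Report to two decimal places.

α = 0.71

ΣVar(i) = 0.738 + 1.693 + 2.670 + 1.090 = 6.191
Sum of distinct covariances = 3.512
σ²_T = ΣVar(i) + 2·Σcov = 6.191 + 2 × 3.512 = 13.215
α = (4/3)·(1 − 6.191/13.215) = 0.71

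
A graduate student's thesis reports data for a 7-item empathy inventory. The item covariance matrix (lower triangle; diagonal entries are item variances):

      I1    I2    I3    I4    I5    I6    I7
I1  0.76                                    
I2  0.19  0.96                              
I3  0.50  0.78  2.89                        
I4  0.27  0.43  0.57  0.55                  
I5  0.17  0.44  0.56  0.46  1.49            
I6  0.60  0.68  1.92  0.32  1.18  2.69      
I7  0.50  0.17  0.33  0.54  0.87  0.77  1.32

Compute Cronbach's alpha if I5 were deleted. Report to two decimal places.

Remaining items: I1, I2, I3, I4, I6, I7 (k = 6).
sum of item variances = 0.76 + 0.96 + 2.89 + 0.55 + 2.69 + 1.32 = 9.17
total variance = 9.17 + 2 × 8.57 = 26.31
α (item deleted) = (6/5)·(1 − 9.17/26.31) = 0.78

α = 0.78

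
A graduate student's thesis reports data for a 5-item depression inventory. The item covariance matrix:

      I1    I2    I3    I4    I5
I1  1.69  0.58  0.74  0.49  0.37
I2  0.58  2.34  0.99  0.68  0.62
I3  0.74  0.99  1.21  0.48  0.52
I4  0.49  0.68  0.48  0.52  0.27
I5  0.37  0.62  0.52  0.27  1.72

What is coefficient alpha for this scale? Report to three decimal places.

coefficient alpha = 0.757

Σσ²ᵢ = 1.69 + 2.34 + 1.21 + 0.52 + 1.72 = 7.48
Σ_{i<j} σ_ij = 5.74
σ²_T = 7.48 + 2 × 5.74 = 18.96
α = (k/(k−1))·(1 − Σσ²ᵢ/σ²_T) = (5/4)·(1 − 7.48/18.96) = 0.757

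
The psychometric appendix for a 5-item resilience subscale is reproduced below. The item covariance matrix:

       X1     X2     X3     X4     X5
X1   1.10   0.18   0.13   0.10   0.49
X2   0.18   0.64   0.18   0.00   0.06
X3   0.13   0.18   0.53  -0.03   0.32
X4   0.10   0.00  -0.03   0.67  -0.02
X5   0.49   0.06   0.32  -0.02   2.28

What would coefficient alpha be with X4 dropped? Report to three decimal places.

coefficient alpha = 0.499

Remaining items: X1, X2, X3, X5 (k = 4).
ΣVar(i) = 1.10 + 0.64 + 0.53 + 2.28 = 4.55
σ²_total = 4.55 + 2 × 1.36 = 7.27
α (item deleted) = (4/3)·(1 − 4.55/7.27) = 0.499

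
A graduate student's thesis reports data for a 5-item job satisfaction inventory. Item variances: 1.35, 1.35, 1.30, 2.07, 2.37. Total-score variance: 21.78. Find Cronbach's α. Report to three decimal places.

α = 0.766

Σσᵢ² = 1.35 + 1.35 + 1.30 + 2.07 + 2.37 = 8.44
α = (k/(k−1))·(1 − Σσᵢ²/total variance) = (5/4)·(1 − 8.44/21.78) = 0.766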